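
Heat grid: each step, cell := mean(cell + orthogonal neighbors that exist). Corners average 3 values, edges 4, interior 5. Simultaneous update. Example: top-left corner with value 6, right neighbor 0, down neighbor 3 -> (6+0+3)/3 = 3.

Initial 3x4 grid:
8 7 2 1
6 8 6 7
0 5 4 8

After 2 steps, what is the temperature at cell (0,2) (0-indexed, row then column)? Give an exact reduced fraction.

Step 1: cell (0,2) = 4
Step 2: cell (0,2) = 1139/240
Full grid after step 2:
  25/4 473/80 1139/240 77/18
  677/120 139/25 541/100 617/120
  161/36 301/60 163/30 211/36

Answer: 1139/240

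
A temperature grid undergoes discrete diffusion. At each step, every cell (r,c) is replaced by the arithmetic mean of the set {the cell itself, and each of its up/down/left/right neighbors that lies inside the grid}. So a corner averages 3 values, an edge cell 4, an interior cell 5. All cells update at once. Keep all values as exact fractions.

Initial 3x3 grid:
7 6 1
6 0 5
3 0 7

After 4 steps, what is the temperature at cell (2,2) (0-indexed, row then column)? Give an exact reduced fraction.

Step 1: cell (2,2) = 4
Step 2: cell (2,2) = 13/4
Step 3: cell (2,2) = 811/240
Step 4: cell (2,2) = 48377/14400
Full grid after step 4:
  262409/64800 1719253/432000 54077/14400
  834689/216000 1311997/360000 1038877/288000
  76253/21600 166667/48000 48377/14400

Answer: 48377/14400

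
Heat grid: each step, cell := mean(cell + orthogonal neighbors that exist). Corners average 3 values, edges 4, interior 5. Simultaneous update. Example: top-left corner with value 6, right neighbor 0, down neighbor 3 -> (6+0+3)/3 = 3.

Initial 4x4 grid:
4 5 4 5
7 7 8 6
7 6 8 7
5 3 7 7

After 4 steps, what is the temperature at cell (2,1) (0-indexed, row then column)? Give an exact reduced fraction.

Answer: 23063/3750

Derivation:
Step 1: cell (2,1) = 31/5
Step 2: cell (2,1) = 63/10
Step 3: cell (2,1) = 767/125
Step 4: cell (2,1) = 23063/3750
Full grid after step 4:
  93791/16200 157891/27000 736/125 16181/2700
  320687/54000 54169/9000 621/100 56297/9000
  106727/18000 23063/3750 31929/5000 9841/1500
  529/90 12093/2000 12803/2000 263/40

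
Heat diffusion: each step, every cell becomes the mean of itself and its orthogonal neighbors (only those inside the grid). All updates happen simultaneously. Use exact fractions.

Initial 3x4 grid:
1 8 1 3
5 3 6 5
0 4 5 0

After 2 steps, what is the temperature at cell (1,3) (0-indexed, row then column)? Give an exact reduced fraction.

Step 1: cell (1,3) = 7/2
Step 2: cell (1,3) = 83/24
Full grid after step 2:
  61/18 1057/240 59/16 11/3
  907/240 177/50 419/100 83/24
  11/4 299/80 169/48 127/36

Answer: 83/24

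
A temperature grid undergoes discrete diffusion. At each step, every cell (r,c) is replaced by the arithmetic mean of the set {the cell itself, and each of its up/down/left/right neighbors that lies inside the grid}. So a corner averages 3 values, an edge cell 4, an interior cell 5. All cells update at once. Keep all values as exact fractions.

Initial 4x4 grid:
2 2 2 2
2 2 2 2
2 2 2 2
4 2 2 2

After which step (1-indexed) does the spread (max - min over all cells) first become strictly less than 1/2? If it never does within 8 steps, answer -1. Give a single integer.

Answer: 3

Derivation:
Step 1: max=8/3, min=2, spread=2/3
Step 2: max=23/9, min=2, spread=5/9
Step 3: max=257/108, min=2, spread=41/108
  -> spread < 1/2 first at step 3
Step 4: max=7523/3240, min=2, spread=1043/3240
Step 5: max=219953/97200, min=2, spread=25553/97200
Step 6: max=6503459/2916000, min=18079/9000, spread=645863/2916000
Step 7: max=192601691/87480000, min=120971/60000, spread=16225973/87480000
Step 8: max=5726277983/2624400000, min=54701/27000, spread=409340783/2624400000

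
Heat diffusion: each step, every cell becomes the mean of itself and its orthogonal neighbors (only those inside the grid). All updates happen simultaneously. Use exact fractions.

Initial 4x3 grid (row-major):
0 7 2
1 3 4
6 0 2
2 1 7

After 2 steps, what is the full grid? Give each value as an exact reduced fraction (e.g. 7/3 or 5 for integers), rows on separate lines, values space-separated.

After step 1:
  8/3 3 13/3
  5/2 3 11/4
  9/4 12/5 13/4
  3 5/2 10/3
After step 2:
  49/18 13/4 121/36
  125/48 273/100 10/3
  203/80 67/25 44/15
  31/12 337/120 109/36

Answer: 49/18 13/4 121/36
125/48 273/100 10/3
203/80 67/25 44/15
31/12 337/120 109/36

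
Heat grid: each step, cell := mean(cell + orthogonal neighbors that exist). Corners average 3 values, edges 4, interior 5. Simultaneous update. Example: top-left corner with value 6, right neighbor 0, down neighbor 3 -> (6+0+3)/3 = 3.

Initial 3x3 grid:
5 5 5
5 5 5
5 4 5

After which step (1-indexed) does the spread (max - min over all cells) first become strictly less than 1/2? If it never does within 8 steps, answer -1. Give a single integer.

Step 1: max=5, min=14/3, spread=1/3
  -> spread < 1/2 first at step 1
Step 2: max=5, min=1133/240, spread=67/240
Step 3: max=993/200, min=10363/2160, spread=1807/10800
Step 4: max=26639/5400, min=4162037/864000, spread=33401/288000
Step 5: max=2656609/540000, min=37650067/7776000, spread=3025513/38880000
Step 6: max=141244051/28800000, min=15087073133/3110400000, spread=53531/995328
Step 7: max=38088883949/7776000000, min=907087074151/186624000000, spread=450953/11943936
Step 8: max=4564591389481/933120000000, min=54478296439397/11197440000000, spread=3799043/143327232

Answer: 1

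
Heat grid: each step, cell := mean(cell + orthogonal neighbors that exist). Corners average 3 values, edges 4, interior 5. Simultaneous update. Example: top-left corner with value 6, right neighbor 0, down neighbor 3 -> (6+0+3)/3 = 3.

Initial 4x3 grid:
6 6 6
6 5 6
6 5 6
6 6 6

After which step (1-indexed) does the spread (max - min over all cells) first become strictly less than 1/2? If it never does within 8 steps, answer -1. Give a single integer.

Step 1: max=6, min=28/5, spread=2/5
  -> spread < 1/2 first at step 1
Step 2: max=467/80, min=569/100, spread=59/400
Step 3: max=4187/720, min=11507/2000, spread=139/2250
Step 4: max=1669147/288000, min=692213/120000, spread=39179/1440000
Step 5: max=15004277/2592000, min=41594767/7200000, spread=377011/32400000
Step 6: max=5998529107/1036800000, min=2496939053/432000000, spread=29376899/5184000000
Step 7: max=359809971113/62208000000, min=149854894327/25920000000, spread=791123641/311040000000
Step 8: max=21586030489867/3732480000000, min=8992247867093/1555200000000, spread=23178044219/18662400000000

Answer: 1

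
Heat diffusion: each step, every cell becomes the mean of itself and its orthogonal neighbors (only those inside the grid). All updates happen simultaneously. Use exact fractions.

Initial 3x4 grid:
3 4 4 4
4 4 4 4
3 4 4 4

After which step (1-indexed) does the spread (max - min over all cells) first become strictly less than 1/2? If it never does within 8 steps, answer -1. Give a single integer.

Answer: 2

Derivation:
Step 1: max=4, min=7/2, spread=1/2
Step 2: max=4, min=131/36, spread=13/36
  -> spread < 1/2 first at step 2
Step 3: max=4, min=5323/1440, spread=437/1440
Step 4: max=1145/288, min=12137/3240, spread=2977/12960
Step 5: max=8921/2250, min=19520179/5184000, spread=206761/1036800
Step 6: max=2841853/720000, min=1178351321/311040000, spread=1973167/12441600
Step 7: max=127541239/32400000, min=70931191339/18662400000, spread=101302493/746496000
Step 8: max=30518658829/7776000000, min=4270178404001/1119744000000, spread=996067739/8957952000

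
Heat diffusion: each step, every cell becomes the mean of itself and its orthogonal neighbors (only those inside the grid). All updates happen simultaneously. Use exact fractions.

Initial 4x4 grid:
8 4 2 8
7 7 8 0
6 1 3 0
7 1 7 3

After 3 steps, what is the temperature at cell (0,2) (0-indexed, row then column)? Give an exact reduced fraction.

Step 1: cell (0,2) = 11/2
Step 2: cell (0,2) = 217/48
Step 3: cell (0,2) = 34127/7200
Full grid after step 3:
  1603/270 7699/1440 34127/7200 1729/432
  8053/1440 1537/300 24719/6000 6833/1800
  36313/7200 26173/6000 2857/750 5591/1800
  9871/2160 1873/450 3073/900 1727/540

Answer: 34127/7200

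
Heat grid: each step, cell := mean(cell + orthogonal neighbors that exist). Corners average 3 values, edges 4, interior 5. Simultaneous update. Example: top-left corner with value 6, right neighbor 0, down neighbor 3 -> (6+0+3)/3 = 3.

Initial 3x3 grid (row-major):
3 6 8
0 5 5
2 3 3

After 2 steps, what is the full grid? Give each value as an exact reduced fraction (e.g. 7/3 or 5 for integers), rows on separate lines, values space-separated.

Answer: 11/3 559/120 205/36
329/120 203/50 381/80
89/36 743/240 73/18

Derivation:
After step 1:
  3 11/2 19/3
  5/2 19/5 21/4
  5/3 13/4 11/3
After step 2:
  11/3 559/120 205/36
  329/120 203/50 381/80
  89/36 743/240 73/18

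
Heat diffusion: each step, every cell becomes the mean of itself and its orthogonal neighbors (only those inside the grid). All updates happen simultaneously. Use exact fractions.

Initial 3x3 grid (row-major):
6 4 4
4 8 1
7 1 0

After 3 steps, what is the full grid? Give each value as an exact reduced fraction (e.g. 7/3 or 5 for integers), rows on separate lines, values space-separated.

After step 1:
  14/3 11/2 3
  25/4 18/5 13/4
  4 4 2/3
After step 2:
  197/36 503/120 47/12
  1111/240 113/25 631/240
  19/4 46/15 95/36
After step 3:
  10291/2160 32581/7200 859/240
  69737/14400 5711/1500 49337/14400
  2987/720 6739/1800 6001/2160

Answer: 10291/2160 32581/7200 859/240
69737/14400 5711/1500 49337/14400
2987/720 6739/1800 6001/2160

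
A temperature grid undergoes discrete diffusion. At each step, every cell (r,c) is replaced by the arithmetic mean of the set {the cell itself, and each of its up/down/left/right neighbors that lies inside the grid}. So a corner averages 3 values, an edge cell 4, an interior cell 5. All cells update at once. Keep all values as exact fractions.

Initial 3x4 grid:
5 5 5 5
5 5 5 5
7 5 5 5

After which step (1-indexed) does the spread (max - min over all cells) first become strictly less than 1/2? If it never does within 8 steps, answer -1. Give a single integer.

Answer: 3

Derivation:
Step 1: max=17/3, min=5, spread=2/3
Step 2: max=50/9, min=5, spread=5/9
Step 3: max=581/108, min=5, spread=41/108
  -> spread < 1/2 first at step 3
Step 4: max=69017/12960, min=5, spread=4217/12960
Step 5: max=4097149/777600, min=18079/3600, spread=38417/155520
Step 6: max=244480211/46656000, min=362597/72000, spread=1903471/9331200
Step 7: max=14597789089/2799360000, min=10915759/2160000, spread=18038617/111974400
Step 8: max=873076182851/167961600000, min=984926759/194400000, spread=883978523/6718464000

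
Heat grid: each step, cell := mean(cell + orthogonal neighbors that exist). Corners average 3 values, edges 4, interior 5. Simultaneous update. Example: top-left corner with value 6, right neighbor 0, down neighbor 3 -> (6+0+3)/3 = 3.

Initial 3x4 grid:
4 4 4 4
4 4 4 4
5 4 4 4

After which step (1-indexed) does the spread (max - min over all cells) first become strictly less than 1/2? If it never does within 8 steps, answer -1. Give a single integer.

Step 1: max=13/3, min=4, spread=1/3
  -> spread < 1/2 first at step 1
Step 2: max=77/18, min=4, spread=5/18
Step 3: max=905/216, min=4, spread=41/216
Step 4: max=107897/25920, min=4, spread=4217/25920
Step 5: max=6429949/1555200, min=28879/7200, spread=38417/311040
Step 6: max=384448211/93312000, min=578597/144000, spread=1903471/18662400
Step 7: max=22995869089/5598720000, min=17395759/4320000, spread=18038617/223948800
Step 8: max=1376960982851/335923200000, min=1568126759/388800000, spread=883978523/13436928000

Answer: 1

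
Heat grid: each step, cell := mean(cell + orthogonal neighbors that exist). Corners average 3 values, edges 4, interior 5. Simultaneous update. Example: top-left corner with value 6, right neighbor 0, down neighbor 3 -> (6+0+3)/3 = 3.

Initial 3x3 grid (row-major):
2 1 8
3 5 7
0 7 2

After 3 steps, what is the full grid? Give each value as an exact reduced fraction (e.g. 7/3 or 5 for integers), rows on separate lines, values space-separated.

After step 1:
  2 4 16/3
  5/2 23/5 11/2
  10/3 7/2 16/3
After step 2:
  17/6 239/60 89/18
  373/120 201/50 623/120
  28/9 503/120 43/9
After step 3:
  397/120 14203/3600 5083/1080
  23531/7200 4099/1000 34081/7200
  937/270 28981/7200 2549/540

Answer: 397/120 14203/3600 5083/1080
23531/7200 4099/1000 34081/7200
937/270 28981/7200 2549/540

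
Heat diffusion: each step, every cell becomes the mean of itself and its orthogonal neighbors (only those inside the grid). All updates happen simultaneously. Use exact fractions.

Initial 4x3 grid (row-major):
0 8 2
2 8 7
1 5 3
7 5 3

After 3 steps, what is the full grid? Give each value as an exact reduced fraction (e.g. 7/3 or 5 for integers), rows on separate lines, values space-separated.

Answer: 445/108 10793/2400 137/27
7121/1800 4677/1000 8671/1800
3793/900 2181/500 8461/1800
4507/1080 1783/400 4727/1080

Derivation:
After step 1:
  10/3 9/2 17/3
  11/4 6 5
  15/4 22/5 9/2
  13/3 5 11/3
After step 2:
  127/36 39/8 91/18
  95/24 453/100 127/24
  457/120 473/100 527/120
  157/36 87/20 79/18
After step 3:
  445/108 10793/2400 137/27
  7121/1800 4677/1000 8671/1800
  3793/900 2181/500 8461/1800
  4507/1080 1783/400 4727/1080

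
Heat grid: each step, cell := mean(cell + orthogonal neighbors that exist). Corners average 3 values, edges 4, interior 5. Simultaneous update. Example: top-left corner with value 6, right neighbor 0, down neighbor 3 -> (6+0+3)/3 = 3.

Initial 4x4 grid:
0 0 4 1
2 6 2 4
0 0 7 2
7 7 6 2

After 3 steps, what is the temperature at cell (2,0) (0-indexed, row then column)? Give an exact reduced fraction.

Step 1: cell (2,0) = 9/4
Step 2: cell (2,0) = 155/48
Step 3: cell (2,0) = 22069/7200
Full grid after step 3:
  373/216 16981/7200 393/160 2087/720
  17461/7200 1513/600 6573/2000 703/240
  22069/7200 4469/1200 10723/3000 541/144
  1727/432 7381/1800 1579/360 4207/1080

Answer: 22069/7200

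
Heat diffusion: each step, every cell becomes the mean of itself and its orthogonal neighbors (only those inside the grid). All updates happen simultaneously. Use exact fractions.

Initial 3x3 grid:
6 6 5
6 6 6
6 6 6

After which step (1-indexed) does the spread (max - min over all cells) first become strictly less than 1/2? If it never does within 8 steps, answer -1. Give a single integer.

Step 1: max=6, min=17/3, spread=1/3
  -> spread < 1/2 first at step 1
Step 2: max=6, min=103/18, spread=5/18
Step 3: max=6, min=1255/216, spread=41/216
Step 4: max=2149/360, min=75629/12960, spread=347/2592
Step 5: max=21443/3600, min=4558663/777600, spread=2921/31104
Step 6: max=2566517/432000, min=274107461/46656000, spread=24611/373248
Step 7: max=57663259/9720000, min=16477437967/2799360000, spread=207329/4478976
Step 8: max=3071598401/518400000, min=989739647549/167961600000, spread=1746635/53747712

Answer: 1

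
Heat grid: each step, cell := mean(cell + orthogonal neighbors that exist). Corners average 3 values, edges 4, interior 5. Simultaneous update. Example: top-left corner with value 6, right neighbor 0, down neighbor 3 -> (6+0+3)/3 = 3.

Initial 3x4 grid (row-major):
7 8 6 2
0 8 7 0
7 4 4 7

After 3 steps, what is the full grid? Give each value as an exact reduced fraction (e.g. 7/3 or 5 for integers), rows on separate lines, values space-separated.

Answer: 1999/360 3407/600 18257/3600 473/108
38809/7200 32077/6000 29867/6000 7871/1800
10759/2160 37459/7200 35239/7200 1901/432

Derivation:
After step 1:
  5 29/4 23/4 8/3
  11/2 27/5 5 4
  11/3 23/4 11/2 11/3
After step 2:
  71/12 117/20 31/6 149/36
  587/120 289/50 513/100 23/6
  179/36 1219/240 239/48 79/18
After step 3:
  1999/360 3407/600 18257/3600 473/108
  38809/7200 32077/6000 29867/6000 7871/1800
  10759/2160 37459/7200 35239/7200 1901/432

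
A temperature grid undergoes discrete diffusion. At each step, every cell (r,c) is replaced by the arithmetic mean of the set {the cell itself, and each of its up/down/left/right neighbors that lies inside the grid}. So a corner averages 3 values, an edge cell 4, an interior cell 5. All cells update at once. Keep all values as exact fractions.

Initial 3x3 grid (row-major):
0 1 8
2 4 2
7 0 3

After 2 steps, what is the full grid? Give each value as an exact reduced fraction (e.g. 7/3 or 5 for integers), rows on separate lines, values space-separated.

After step 1:
  1 13/4 11/3
  13/4 9/5 17/4
  3 7/2 5/3
After step 2:
  5/2 583/240 67/18
  181/80 321/100 683/240
  13/4 299/120 113/36

Answer: 5/2 583/240 67/18
181/80 321/100 683/240
13/4 299/120 113/36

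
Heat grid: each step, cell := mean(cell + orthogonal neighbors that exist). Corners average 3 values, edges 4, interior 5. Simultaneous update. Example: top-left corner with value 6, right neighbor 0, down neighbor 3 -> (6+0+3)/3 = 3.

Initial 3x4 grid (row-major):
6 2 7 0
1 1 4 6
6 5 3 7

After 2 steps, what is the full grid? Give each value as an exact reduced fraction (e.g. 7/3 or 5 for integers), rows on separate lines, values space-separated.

After step 1:
  3 4 13/4 13/3
  7/2 13/5 21/5 17/4
  4 15/4 19/4 16/3
After step 2:
  7/2 257/80 947/240 71/18
  131/40 361/100 381/100 1087/240
  15/4 151/40 541/120 43/9

Answer: 7/2 257/80 947/240 71/18
131/40 361/100 381/100 1087/240
15/4 151/40 541/120 43/9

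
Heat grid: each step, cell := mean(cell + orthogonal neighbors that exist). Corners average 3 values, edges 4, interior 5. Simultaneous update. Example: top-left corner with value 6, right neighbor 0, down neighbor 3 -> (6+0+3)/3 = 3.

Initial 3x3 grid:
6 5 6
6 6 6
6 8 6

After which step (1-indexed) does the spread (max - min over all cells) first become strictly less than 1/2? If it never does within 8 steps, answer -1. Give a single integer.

Step 1: max=20/3, min=17/3, spread=1
Step 2: max=781/120, min=209/36, spread=253/360
Step 3: max=45677/7200, min=84679/14400, spread=89/192
  -> spread < 1/2 first at step 3
Step 4: max=2718169/432000, min=5153213/864000, spread=755/2304
Step 5: max=161573393/25920000, min=311234911/51840000, spread=6353/27648
Step 6: max=9647305621/1555200000, min=18792758117/3110400000, spread=53531/331776
Step 7: max=576411533237/93312000000, min=1131684644599/186624000000, spread=450953/3981312
Step 8: max=34495171897489/5598720000000, min=68099943091853/11197440000000, spread=3799043/47775744

Answer: 3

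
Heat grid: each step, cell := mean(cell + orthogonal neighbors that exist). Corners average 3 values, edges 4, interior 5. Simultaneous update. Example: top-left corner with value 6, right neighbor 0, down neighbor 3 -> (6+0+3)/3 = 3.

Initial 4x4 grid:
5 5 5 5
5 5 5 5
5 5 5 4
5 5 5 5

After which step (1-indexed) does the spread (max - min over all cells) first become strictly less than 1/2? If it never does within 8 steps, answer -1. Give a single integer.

Step 1: max=5, min=14/3, spread=1/3
  -> spread < 1/2 first at step 1
Step 2: max=5, min=569/120, spread=31/120
Step 3: max=5, min=5189/1080, spread=211/1080
Step 4: max=5, min=523157/108000, spread=16843/108000
Step 5: max=44921/9000, min=4721357/972000, spread=130111/972000
Step 6: max=2692841/540000, min=142157633/29160000, spread=3255781/29160000
Step 7: max=2688893/540000, min=4273646309/874800000, spread=82360351/874800000
Step 8: max=483493559/97200000, min=128468683109/26244000000, spread=2074577821/26244000000

Answer: 1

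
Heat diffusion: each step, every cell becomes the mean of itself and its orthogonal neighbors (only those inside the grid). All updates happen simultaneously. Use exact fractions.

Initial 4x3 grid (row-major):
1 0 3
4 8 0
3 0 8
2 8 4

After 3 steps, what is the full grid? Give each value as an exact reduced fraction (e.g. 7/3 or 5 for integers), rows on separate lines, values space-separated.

After step 1:
  5/3 3 1
  4 12/5 19/4
  9/4 27/5 3
  13/3 7/2 20/3
After step 2:
  26/9 121/60 35/12
  619/240 391/100 223/80
  959/240 331/100 1189/240
  121/36 199/40 79/18
After step 3:
  5389/2160 10559/3600 1853/720
  24073/7200 4381/1500 8741/2400
  23843/7200 4229/1000 27793/7200
  8879/2160 3207/800 10309/2160

Answer: 5389/2160 10559/3600 1853/720
24073/7200 4381/1500 8741/2400
23843/7200 4229/1000 27793/7200
8879/2160 3207/800 10309/2160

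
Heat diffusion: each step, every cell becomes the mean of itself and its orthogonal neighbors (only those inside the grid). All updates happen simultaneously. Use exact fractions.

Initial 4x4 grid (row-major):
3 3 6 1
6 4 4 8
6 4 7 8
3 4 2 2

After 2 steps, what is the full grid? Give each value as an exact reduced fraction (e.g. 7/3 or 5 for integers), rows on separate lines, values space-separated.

Answer: 17/4 157/40 183/40 55/12
177/40 19/4 19/4 223/40
113/24 111/25 129/25 41/8
37/9 49/12 4 14/3

Derivation:
After step 1:
  4 4 7/2 5
  19/4 21/5 29/5 21/4
  19/4 5 5 25/4
  13/3 13/4 15/4 4
After step 2:
  17/4 157/40 183/40 55/12
  177/40 19/4 19/4 223/40
  113/24 111/25 129/25 41/8
  37/9 49/12 4 14/3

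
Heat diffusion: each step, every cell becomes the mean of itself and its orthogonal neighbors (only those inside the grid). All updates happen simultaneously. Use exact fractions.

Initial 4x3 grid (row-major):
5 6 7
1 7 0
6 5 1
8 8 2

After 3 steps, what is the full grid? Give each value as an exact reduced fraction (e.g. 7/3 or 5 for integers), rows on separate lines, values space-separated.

Answer: 839/180 68989/14400 578/135
11879/2400 25961/6000 30137/7200
36767/7200 9617/2000 27667/7200
6187/1080 23713/4800 4697/1080

Derivation:
After step 1:
  4 25/4 13/3
  19/4 19/5 15/4
  5 27/5 2
  22/3 23/4 11/3
After step 2:
  5 1103/240 43/9
  351/80 479/100 833/240
  1349/240 439/100 889/240
  217/36 443/80 137/36
After step 3:
  839/180 68989/14400 578/135
  11879/2400 25961/6000 30137/7200
  36767/7200 9617/2000 27667/7200
  6187/1080 23713/4800 4697/1080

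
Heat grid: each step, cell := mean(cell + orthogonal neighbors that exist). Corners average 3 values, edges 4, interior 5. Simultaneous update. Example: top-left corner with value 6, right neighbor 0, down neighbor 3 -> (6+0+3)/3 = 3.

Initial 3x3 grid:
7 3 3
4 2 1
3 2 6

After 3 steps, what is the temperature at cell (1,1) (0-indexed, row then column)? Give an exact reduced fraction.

Step 1: cell (1,1) = 12/5
Step 2: cell (1,1) = 82/25
Step 3: cell (1,1) = 392/125
Full grid after step 3:
  7879/2160 16481/4800 6479/2160
  12917/3600 392/125 10867/3600
  2363/720 5077/1600 2083/720

Answer: 392/125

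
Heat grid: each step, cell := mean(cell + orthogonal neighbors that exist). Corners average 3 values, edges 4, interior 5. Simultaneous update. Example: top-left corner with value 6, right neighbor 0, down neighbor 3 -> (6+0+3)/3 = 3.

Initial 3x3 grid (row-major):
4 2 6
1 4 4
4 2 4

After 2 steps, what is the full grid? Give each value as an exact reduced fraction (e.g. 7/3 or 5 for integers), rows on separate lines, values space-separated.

After step 1:
  7/3 4 4
  13/4 13/5 9/2
  7/3 7/2 10/3
After step 2:
  115/36 97/30 25/6
  631/240 357/100 433/120
  109/36 353/120 34/9

Answer: 115/36 97/30 25/6
631/240 357/100 433/120
109/36 353/120 34/9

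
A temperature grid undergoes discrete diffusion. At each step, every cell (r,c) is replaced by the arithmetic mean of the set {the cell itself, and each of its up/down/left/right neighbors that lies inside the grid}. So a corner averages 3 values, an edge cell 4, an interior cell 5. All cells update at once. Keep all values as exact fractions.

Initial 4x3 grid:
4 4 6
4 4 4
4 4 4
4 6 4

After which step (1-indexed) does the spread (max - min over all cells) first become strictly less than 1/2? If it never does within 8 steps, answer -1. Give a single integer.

Answer: 3

Derivation:
Step 1: max=14/3, min=4, spread=2/3
Step 2: max=547/120, min=4, spread=67/120
Step 3: max=2401/540, min=299/72, spread=317/1080
  -> spread < 1/2 first at step 3
Step 4: max=1897051/432000, min=25123/6000, spread=17639/86400
Step 5: max=17028641/3888000, min=5474087/1296000, spread=30319/194400
Step 6: max=1016072959/233280000, min=330466853/77760000, spread=61681/583200
Step 7: max=60867026981/13996800000, min=245278567/57600000, spread=1580419/17496000
Step 8: max=3642638194879/839808000000, min=1195392014293/279936000000, spread=7057769/104976000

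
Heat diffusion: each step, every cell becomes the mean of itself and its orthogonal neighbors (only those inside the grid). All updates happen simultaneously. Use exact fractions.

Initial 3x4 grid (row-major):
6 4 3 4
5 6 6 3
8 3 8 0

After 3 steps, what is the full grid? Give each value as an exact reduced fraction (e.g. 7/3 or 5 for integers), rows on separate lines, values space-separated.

Answer: 3691/720 149/30 767/180 8537/2160
15893/2880 6001/1200 1831/400 3731/960
11843/2160 3851/720 3253/720 8947/2160

Derivation:
After step 1:
  5 19/4 17/4 10/3
  25/4 24/5 26/5 13/4
  16/3 25/4 17/4 11/3
After step 2:
  16/3 47/10 263/60 65/18
  1283/240 109/20 87/20 309/80
  107/18 619/120 581/120 67/18
After step 3:
  3691/720 149/30 767/180 8537/2160
  15893/2880 6001/1200 1831/400 3731/960
  11843/2160 3851/720 3253/720 8947/2160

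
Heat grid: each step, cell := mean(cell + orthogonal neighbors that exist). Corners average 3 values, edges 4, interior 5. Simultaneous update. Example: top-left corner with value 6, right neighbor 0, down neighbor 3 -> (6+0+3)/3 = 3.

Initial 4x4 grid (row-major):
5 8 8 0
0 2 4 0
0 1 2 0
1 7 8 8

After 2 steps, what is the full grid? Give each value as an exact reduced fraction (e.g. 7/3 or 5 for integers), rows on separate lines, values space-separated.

After step 1:
  13/3 23/4 5 8/3
  7/4 3 16/5 1
  1/2 12/5 3 5/2
  8/3 17/4 25/4 16/3
After step 2:
  71/18 217/48 997/240 26/9
  115/48 161/50 76/25 281/120
  439/240 263/100 347/100 71/24
  89/36 467/120 113/24 169/36

Answer: 71/18 217/48 997/240 26/9
115/48 161/50 76/25 281/120
439/240 263/100 347/100 71/24
89/36 467/120 113/24 169/36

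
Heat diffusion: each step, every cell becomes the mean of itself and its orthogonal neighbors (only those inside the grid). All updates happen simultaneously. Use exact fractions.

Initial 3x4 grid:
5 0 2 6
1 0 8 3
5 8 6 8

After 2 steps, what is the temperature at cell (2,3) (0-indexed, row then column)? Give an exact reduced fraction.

Answer: 233/36

Derivation:
Step 1: cell (2,3) = 17/3
Step 2: cell (2,3) = 233/36
Full grid after step 2:
  13/6 223/80 793/240 167/36
  769/240 329/100 499/100 1163/240
  73/18 1219/240 1303/240 233/36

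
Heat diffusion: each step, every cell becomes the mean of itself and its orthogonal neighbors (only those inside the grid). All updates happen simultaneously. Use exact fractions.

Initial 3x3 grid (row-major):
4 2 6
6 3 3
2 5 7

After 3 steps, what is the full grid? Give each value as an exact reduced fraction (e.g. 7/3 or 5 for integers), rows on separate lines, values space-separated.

Answer: 1393/360 56711/14400 4379/1080
57511/14400 4097/1000 61511/14400
2237/540 61861/14400 799/180

Derivation:
After step 1:
  4 15/4 11/3
  15/4 19/5 19/4
  13/3 17/4 5
After step 2:
  23/6 913/240 73/18
  953/240 203/50 1033/240
  37/9 1043/240 14/3
After step 3:
  1393/360 56711/14400 4379/1080
  57511/14400 4097/1000 61511/14400
  2237/540 61861/14400 799/180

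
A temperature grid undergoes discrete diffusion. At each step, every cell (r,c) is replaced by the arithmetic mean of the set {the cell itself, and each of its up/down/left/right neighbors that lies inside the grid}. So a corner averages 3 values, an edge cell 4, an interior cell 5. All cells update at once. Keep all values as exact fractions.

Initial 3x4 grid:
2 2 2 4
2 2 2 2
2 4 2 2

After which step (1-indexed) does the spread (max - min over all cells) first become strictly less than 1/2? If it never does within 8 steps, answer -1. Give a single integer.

Answer: 3

Derivation:
Step 1: max=8/3, min=2, spread=2/3
Step 2: max=23/9, min=2, spread=5/9
Step 3: max=1291/540, min=779/360, spread=49/216
  -> spread < 1/2 first at step 3
Step 4: max=154069/64800, min=23569/10800, spread=2531/12960
Step 5: max=60953089/25920000, min=241391/108000, spread=3019249/25920000
Step 6: max=60716711/25920000, min=21839051/9720000, spread=297509/3110400
Step 7: max=217780799209/93312000000, min=330285521/145800000, spread=6398065769/93312000000
Step 8: max=652609464773/279936000000, min=13253378951/5832000000, spread=131578201/2239488000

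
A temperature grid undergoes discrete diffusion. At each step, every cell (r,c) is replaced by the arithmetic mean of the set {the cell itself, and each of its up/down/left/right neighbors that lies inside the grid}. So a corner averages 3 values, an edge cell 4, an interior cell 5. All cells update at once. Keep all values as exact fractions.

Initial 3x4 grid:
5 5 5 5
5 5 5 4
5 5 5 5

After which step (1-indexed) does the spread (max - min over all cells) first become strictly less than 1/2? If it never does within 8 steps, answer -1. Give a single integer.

Answer: 1

Derivation:
Step 1: max=5, min=14/3, spread=1/3
  -> spread < 1/2 first at step 1
Step 2: max=5, min=1133/240, spread=67/240
Step 3: max=5, min=10363/2160, spread=437/2160
Step 4: max=4991/1000, min=4162469/864000, spread=29951/172800
Step 5: max=16796/3375, min=37664179/7776000, spread=206761/1555200
Step 6: max=26834329/5400000, min=15095804429/3110400000, spread=14430763/124416000
Step 7: max=2142347273/432000000, min=908012258311/186624000000, spread=139854109/1492992000
Step 8: max=192548771023/38880000000, min=54564728109749/11197440000000, spread=7114543559/89579520000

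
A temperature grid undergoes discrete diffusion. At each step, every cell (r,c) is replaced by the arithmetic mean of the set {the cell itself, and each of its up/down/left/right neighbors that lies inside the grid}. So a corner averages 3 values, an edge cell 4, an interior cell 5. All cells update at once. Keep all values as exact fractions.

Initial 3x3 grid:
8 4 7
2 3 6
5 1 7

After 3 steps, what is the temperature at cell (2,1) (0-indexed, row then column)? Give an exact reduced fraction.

Step 1: cell (2,1) = 4
Step 2: cell (2,1) = 109/30
Step 3: cell (2,1) = 3769/900
Full grid after step 3:
  2413/540 35777/7200 10957/2160
  30527/7200 25873/6000 71479/14400
  4001/1080 3769/900 9547/2160

Answer: 3769/900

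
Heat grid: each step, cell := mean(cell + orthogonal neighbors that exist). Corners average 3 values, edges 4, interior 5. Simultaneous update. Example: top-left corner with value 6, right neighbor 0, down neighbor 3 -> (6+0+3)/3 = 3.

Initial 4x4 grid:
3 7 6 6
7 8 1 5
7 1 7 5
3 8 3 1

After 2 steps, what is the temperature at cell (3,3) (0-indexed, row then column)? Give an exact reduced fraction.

Answer: 49/12

Derivation:
Step 1: cell (3,3) = 3
Step 2: cell (3,3) = 49/12
Full grid after step 2:
  215/36 161/30 331/60 179/36
  1273/240 573/100 457/100 1189/240
  459/80 453/100 97/20 303/80
  19/4 207/40 149/40 49/12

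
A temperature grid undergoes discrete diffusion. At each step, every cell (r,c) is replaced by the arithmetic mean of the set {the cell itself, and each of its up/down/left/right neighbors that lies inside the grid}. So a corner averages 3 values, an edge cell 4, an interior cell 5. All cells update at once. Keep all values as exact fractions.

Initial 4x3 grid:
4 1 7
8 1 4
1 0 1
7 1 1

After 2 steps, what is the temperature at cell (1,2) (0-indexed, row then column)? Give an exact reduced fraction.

Answer: 231/80

Derivation:
Step 1: cell (1,2) = 13/4
Step 2: cell (1,2) = 231/80
Full grid after step 2:
  133/36 863/240 7/2
  439/120 68/25 231/80
  113/40 227/100 131/80
  37/12 141/80 19/12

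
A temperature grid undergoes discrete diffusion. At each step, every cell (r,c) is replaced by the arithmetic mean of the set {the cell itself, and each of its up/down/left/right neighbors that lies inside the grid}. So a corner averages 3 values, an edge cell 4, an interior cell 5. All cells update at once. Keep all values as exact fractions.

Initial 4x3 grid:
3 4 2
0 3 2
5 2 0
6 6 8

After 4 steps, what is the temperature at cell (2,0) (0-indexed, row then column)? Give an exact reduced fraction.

Step 1: cell (2,0) = 13/4
Step 2: cell (2,0) = 223/60
Step 3: cell (2,0) = 13127/3600
Step 4: cell (2,0) = 195847/54000
Full grid after step 4:
  87547/32400 187111/72000 166369/64800
  80311/27000 57521/20000 604363/216000
  195847/54000 316507/90000 735763/216000
  268249/64800 1771291/432000 127337/32400

Answer: 195847/54000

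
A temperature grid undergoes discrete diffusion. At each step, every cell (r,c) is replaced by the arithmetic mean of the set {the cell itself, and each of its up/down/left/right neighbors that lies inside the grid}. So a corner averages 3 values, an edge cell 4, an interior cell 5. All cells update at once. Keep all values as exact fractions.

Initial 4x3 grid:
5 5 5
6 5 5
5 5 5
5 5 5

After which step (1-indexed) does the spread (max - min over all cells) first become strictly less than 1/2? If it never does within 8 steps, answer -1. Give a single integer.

Step 1: max=16/3, min=5, spread=1/3
  -> spread < 1/2 first at step 1
Step 2: max=631/120, min=5, spread=31/120
Step 3: max=5611/1080, min=5, spread=211/1080
Step 4: max=556897/108000, min=9047/1800, spread=14077/108000
Step 5: max=5000407/972000, min=543683/108000, spread=5363/48600
Step 6: max=149540809/29160000, min=302869/60000, spread=93859/1166400
Step 7: max=8958274481/1749600000, min=491336467/97200000, spread=4568723/69984000
Step 8: max=536660435629/104976000000, min=14761618889/2916000000, spread=8387449/167961600

Answer: 1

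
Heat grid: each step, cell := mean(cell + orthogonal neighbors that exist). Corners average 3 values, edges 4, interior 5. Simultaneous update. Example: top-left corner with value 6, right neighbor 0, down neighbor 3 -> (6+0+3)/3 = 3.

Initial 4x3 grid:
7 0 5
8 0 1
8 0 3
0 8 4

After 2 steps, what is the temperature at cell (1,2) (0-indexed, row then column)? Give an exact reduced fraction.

Answer: 161/80

Derivation:
Step 1: cell (1,2) = 9/4
Step 2: cell (1,2) = 161/80
Full grid after step 2:
  55/12 59/20 29/12
  331/80 83/25 161/80
  1133/240 73/25 261/80
  37/9 257/60 10/3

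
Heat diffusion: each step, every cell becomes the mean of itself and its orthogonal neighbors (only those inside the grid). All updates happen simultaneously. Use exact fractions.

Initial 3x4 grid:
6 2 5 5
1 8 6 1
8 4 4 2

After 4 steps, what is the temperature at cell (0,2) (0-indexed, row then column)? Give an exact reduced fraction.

Answer: 37267/8640

Derivation:
Step 1: cell (0,2) = 9/2
Step 2: cell (0,2) = 1093/240
Step 3: cell (0,2) = 6077/1440
Step 4: cell (0,2) = 37267/8640
Full grid after step 4:
  8041/1728 64121/14400 37267/8640 25837/6480
  802897/172800 335549/72000 4187/1000 4555/1152
  25105/5184 49297/10800 9203/2160 49879/12960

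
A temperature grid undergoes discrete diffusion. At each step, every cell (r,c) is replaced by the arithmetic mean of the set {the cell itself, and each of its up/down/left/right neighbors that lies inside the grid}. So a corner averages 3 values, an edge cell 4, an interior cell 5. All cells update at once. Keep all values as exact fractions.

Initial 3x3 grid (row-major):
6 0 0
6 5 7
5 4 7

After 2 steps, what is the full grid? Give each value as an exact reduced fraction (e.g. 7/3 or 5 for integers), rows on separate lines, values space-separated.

After step 1:
  4 11/4 7/3
  11/2 22/5 19/4
  5 21/4 6
After step 2:
  49/12 809/240 59/18
  189/40 453/100 1049/240
  21/4 413/80 16/3

Answer: 49/12 809/240 59/18
189/40 453/100 1049/240
21/4 413/80 16/3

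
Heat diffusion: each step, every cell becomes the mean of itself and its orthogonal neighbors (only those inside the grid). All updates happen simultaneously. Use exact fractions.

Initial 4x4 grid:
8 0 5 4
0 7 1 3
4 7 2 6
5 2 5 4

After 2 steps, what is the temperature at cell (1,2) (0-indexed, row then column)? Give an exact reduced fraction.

Step 1: cell (1,2) = 18/5
Step 2: cell (1,2) = 84/25
Full grid after step 2:
  149/36 79/24 151/40 10/3
  173/48 83/20 84/25 297/80
  1009/240 407/100 96/25 329/80
  149/36 241/60 43/10 4

Answer: 84/25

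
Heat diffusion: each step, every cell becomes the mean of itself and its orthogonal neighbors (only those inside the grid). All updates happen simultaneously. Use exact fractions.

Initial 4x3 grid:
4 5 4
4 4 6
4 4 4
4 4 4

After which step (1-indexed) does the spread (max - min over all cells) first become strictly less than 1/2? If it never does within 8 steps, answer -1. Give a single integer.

Step 1: max=5, min=4, spread=1
Step 2: max=93/20, min=4, spread=13/20
Step 3: max=3307/720, min=4, spread=427/720
Step 4: max=64463/14400, min=407/100, spread=1171/2880
  -> spread < 1/2 first at step 4
Step 5: max=11522111/2592000, min=73649/18000, spread=183331/518400
Step 6: max=683918189/155520000, min=4461431/1080000, spread=331777/1244160
Step 7: max=4534133039/1036800000, min=5605423/1350000, spread=9166727/41472000
Step 8: max=2434745178709/559872000000, min=16231430761/3888000000, spread=779353193/4478976000

Answer: 4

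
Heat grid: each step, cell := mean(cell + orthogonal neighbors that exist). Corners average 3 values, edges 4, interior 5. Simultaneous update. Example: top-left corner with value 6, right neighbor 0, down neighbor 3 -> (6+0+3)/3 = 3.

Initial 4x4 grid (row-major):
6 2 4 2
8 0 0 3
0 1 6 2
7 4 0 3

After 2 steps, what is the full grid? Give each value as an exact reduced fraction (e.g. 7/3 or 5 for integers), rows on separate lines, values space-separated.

Answer: 71/18 47/15 53/20 9/4
451/120 27/10 207/100 217/80
401/120 66/25 267/100 523/240
32/9 727/240 583/240 101/36

Derivation:
After step 1:
  16/3 3 2 3
  7/2 11/5 13/5 7/4
  4 11/5 9/5 7/2
  11/3 3 13/4 5/3
After step 2:
  71/18 47/15 53/20 9/4
  451/120 27/10 207/100 217/80
  401/120 66/25 267/100 523/240
  32/9 727/240 583/240 101/36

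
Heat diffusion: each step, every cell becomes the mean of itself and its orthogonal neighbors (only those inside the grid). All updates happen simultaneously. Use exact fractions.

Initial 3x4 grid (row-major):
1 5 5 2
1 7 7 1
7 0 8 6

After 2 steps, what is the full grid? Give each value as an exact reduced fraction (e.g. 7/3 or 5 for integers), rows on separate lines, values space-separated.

Answer: 65/18 187/48 1051/240 137/36
13/4 118/25 118/25 259/60
73/18 209/48 427/80 19/4

Derivation:
After step 1:
  7/3 9/2 19/4 8/3
  4 4 28/5 4
  8/3 11/2 21/4 5
After step 2:
  65/18 187/48 1051/240 137/36
  13/4 118/25 118/25 259/60
  73/18 209/48 427/80 19/4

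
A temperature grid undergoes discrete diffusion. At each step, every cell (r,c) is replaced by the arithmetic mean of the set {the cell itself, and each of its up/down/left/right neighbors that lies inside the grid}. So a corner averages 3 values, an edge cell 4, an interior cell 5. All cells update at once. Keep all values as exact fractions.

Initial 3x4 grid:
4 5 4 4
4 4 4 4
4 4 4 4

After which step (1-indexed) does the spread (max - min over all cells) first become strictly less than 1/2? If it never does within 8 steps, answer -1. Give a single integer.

Step 1: max=13/3, min=4, spread=1/3
  -> spread < 1/2 first at step 1
Step 2: max=511/120, min=4, spread=31/120
Step 3: max=4531/1080, min=4, spread=211/1080
Step 4: max=448897/108000, min=7247/1800, spread=14077/108000
Step 5: max=4028407/972000, min=435683/108000, spread=5363/48600
Step 6: max=120380809/29160000, min=242869/60000, spread=93859/1166400
Step 7: max=7208674481/1749600000, min=394136467/97200000, spread=4568723/69984000
Step 8: max=431684435629/104976000000, min=11845618889/2916000000, spread=8387449/167961600

Answer: 1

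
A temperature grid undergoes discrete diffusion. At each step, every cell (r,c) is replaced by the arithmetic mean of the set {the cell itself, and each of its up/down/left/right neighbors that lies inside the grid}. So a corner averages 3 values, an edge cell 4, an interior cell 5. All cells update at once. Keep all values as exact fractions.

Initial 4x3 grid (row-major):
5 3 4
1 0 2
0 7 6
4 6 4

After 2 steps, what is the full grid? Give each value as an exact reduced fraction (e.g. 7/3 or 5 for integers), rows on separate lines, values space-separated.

Answer: 5/2 29/10 3
101/40 139/50 267/80
349/120 97/25 1013/240
139/36 1063/240 46/9

Derivation:
After step 1:
  3 3 3
  3/2 13/5 3
  3 19/5 19/4
  10/3 21/4 16/3
After step 2:
  5/2 29/10 3
  101/40 139/50 267/80
  349/120 97/25 1013/240
  139/36 1063/240 46/9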